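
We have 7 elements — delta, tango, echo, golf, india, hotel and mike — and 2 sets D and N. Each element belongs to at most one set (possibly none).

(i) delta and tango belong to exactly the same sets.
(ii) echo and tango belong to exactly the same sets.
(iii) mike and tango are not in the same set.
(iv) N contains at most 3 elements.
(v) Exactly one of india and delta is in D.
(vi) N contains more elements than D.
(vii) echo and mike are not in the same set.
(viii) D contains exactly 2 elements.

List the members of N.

N = {delta, echo, tango}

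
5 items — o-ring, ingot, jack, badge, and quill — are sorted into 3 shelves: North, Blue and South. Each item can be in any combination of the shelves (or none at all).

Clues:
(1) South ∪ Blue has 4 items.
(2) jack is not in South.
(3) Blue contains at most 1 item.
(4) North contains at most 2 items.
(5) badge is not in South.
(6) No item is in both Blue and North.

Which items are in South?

South = {ingot, o-ring, quill}

From (2): jack ∉ South.
From (5): badge ∉ South.
Suppose o-ring ∉ South: no assignment then satisfies all the clues, so o-ring ∈ South.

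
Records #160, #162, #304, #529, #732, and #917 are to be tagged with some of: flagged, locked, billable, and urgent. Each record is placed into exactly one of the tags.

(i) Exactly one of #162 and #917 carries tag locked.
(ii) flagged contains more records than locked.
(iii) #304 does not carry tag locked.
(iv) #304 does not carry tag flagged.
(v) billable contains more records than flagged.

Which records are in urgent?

From (iii): #304 ∉ locked.
From (iv): #304 ∉ flagged.
Suppose #160 ∈ urgent: no assignment then satisfies all the clues, so #160 ∉ urgent.

urgent = {}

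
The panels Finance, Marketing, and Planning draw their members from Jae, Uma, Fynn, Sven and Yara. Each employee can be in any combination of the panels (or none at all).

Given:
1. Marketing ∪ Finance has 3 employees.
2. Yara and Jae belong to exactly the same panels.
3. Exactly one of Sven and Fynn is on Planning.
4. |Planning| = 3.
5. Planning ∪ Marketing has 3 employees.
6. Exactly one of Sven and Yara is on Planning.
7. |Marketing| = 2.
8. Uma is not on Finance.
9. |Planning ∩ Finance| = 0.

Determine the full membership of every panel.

Finance = {Sven}; Marketing = {Jae, Yara}; Planning = {Fynn, Jae, Yara}

From (8): Uma ∉ Finance.
Suppose Jae ∈ Finance: no assignment then satisfies all the clues, so Jae ∉ Finance.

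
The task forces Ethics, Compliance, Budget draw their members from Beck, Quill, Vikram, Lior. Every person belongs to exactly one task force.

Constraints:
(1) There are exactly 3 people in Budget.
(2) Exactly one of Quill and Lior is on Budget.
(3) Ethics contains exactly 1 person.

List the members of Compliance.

Compliance = {}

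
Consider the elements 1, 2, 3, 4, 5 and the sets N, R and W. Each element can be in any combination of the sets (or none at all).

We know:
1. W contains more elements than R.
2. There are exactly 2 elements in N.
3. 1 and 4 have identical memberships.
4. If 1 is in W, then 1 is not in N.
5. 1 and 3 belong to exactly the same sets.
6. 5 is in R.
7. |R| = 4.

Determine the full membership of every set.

N = {2, 5}; R = {1, 3, 4, 5}; W = {1, 2, 3, 4, 5}

From (6): 5 ∈ R.
Suppose 1 ∈ N: no assignment then satisfies all the clues, so 1 ∉ N.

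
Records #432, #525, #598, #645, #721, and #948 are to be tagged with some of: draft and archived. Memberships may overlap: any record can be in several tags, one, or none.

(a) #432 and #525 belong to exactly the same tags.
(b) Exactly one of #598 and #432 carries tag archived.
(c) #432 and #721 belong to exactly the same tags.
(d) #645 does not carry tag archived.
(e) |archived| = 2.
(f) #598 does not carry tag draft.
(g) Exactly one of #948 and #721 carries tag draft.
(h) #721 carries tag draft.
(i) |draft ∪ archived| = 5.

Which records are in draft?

draft = {#432, #525, #721}

From (d): #645 ∉ archived.
From (f): #598 ∉ draft.
From (h): #721 ∈ draft.
(c): #432 matches #721: #432 ∈ draft.
(g) (exactly one): #948 ∉ draft.
(a): #525 matches #432: #525 ∈ draft.
Suppose #645 ∈ draft: no assignment then satisfies all the clues, so #645 ∉ draft.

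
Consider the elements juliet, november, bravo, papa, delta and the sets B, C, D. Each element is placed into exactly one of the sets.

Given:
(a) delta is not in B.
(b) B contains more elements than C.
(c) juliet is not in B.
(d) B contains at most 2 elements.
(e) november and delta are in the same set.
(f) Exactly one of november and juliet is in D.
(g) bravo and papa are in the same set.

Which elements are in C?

C = {juliet}

From (a): delta ∉ B.
From (c): juliet ∉ B.
(e): november matches delta: november ∉ B.
Suppose juliet ∉ C: no assignment then satisfies all the clues, so juliet ∈ C.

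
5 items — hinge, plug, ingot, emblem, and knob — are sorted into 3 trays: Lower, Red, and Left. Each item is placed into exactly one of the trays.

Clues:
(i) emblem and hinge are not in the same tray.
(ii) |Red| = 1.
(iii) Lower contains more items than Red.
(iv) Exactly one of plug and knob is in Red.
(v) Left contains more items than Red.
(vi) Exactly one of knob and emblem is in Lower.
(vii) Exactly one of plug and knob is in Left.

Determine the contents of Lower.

Lower = {emblem, ingot}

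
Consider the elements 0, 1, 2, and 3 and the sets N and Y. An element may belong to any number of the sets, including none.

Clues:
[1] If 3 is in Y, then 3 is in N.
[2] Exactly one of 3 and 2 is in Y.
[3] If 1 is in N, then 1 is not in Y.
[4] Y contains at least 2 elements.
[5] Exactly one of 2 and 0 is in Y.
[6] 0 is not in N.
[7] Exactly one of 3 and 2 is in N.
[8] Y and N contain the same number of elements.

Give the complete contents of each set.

N = {1, 3}; Y = {0, 3}

From (6): 0 ∉ N.
Suppose 0 ∉ Y: no assignment then satisfies all the clues, so 0 ∈ Y.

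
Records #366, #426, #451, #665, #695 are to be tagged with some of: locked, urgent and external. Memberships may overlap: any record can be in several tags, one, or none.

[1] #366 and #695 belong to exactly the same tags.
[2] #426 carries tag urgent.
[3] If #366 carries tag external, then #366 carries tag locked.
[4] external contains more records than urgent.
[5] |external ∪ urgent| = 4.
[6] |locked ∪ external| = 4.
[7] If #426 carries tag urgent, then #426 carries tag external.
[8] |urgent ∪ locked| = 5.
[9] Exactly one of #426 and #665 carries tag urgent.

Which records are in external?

external = {#366, #426, #695}

From (2): #426 ∈ urgent.
(7): #426 ∈ external.
(9) (exactly one): #665 ∉ urgent.
Suppose #366 ∉ external: no assignment then satisfies all the clues, so #366 ∈ external.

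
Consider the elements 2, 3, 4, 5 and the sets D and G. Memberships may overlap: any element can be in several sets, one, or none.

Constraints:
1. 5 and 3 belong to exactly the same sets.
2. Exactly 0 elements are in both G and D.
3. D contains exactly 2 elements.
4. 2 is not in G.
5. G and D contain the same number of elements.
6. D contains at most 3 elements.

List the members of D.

D = {2, 4}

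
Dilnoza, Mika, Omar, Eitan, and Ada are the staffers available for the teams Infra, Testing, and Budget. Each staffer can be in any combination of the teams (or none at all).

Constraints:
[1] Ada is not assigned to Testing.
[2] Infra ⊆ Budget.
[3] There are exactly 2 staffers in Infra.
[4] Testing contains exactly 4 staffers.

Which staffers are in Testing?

Testing = {Dilnoza, Eitan, Mika, Omar}

From (1): Ada ∉ Testing.
(4): only 4 candidates remain for Testing, so all are in.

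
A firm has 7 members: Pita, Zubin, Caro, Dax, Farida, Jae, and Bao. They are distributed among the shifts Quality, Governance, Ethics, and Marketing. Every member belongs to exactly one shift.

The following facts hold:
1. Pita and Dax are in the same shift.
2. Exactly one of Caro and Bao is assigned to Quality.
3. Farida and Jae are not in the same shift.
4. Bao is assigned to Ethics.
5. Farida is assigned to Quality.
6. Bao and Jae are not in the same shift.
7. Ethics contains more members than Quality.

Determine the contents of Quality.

Quality = {Caro, Farida}

From (4): Bao ∈ Ethics.
From (5): Farida ∈ Quality.
(2) (exactly one): Caro ∈ Quality.
(3): Jae ∉ Quality.
(6): Jae ∉ Ethics.
Suppose Pita ∈ Quality: no assignment then satisfies all the clues, so Pita ∉ Quality.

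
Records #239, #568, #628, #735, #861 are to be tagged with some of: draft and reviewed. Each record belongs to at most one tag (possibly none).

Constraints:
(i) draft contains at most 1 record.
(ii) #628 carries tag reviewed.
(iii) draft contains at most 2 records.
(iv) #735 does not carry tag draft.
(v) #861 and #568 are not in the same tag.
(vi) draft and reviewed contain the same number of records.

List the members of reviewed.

reviewed = {#628}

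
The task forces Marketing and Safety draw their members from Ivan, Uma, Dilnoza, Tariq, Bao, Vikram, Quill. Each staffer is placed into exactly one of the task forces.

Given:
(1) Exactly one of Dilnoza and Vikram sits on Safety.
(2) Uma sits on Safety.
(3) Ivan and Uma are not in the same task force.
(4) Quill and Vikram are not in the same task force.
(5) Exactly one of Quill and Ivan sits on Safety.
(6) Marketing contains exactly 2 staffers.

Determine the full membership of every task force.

From (2): Uma ∈ Safety.
(3): Ivan ∉ Safety.
(5) (exactly one): Quill ∈ Safety.
Only one task force left: Ivan ∈ Marketing.
(4): Vikram ∉ Safety.
Only one task force left: Vikram ∈ Marketing.
(1) (exactly one): Dilnoza ∈ Safety.
(6): Marketing already has 2, so the rest are out.
Only one task force left: Tariq ∈ Safety.
Only one task force left: Bao ∈ Safety.

Marketing = {Ivan, Vikram}; Safety = {Bao, Dilnoza, Quill, Tariq, Uma}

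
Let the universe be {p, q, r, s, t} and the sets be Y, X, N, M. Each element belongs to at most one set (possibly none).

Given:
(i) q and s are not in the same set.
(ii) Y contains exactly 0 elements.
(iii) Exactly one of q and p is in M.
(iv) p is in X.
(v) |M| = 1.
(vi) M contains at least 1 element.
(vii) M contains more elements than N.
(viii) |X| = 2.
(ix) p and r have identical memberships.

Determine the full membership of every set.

From (iv): p ∈ X.
(ii): Y already has 0, so the rest are out.
(iii) (exactly one): q ∈ M.
(v): M already has 1, so the rest are out.
(ix): r matches p: r ∈ X.
(viii): X already has 2, so the rest are out.
Suppose s ∈ N: no assignment then satisfies all the clues, so s ∉ N.

Y = {}; X = {p, r}; N = {}; M = {q}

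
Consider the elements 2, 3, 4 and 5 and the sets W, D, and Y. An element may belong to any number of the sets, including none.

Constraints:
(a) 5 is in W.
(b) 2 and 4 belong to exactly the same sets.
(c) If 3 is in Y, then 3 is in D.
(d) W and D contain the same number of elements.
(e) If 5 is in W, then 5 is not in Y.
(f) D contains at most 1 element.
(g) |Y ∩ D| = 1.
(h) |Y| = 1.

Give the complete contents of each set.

W = {5}; D = {3}; Y = {3}

From (a): 5 ∈ W.
(e): 5 ∉ Y.
Suppose 2 ∈ W: no assignment then satisfies all the clues, so 2 ∉ W.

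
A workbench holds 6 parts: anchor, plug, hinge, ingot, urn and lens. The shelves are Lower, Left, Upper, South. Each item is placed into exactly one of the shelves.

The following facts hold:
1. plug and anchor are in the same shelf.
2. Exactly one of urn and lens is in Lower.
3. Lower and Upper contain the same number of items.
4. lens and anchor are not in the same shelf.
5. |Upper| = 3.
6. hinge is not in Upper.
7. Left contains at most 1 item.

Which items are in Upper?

Upper = {anchor, plug, urn}

From (6): hinge ∉ Upper.
Suppose anchor ∉ Upper: no assignment then satisfies all the clues, so anchor ∈ Upper.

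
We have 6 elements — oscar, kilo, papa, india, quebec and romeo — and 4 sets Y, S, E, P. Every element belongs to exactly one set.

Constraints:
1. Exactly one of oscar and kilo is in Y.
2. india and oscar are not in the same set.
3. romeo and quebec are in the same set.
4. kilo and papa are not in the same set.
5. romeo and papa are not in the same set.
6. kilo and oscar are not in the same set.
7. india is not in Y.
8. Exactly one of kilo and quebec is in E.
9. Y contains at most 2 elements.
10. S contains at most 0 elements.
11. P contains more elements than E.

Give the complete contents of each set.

From (7): india ∉ Y.
(10): S already has 0, so the rest are out.
Suppose oscar ∉ Y: no assignment then satisfies all the clues, so oscar ∈ Y.

Y = {oscar, papa}; S = {}; E = {kilo}; P = {india, quebec, romeo}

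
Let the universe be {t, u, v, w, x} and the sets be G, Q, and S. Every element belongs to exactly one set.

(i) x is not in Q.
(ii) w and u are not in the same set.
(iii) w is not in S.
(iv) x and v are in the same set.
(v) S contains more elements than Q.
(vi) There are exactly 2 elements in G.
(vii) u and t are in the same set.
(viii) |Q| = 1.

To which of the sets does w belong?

w: Q

From (i): x ∉ Q.
From (iii): w ∉ S.
(iv): v matches x: v ∉ Q.
Suppose w ∈ G: no assignment then satisfies all the clues, so w ∉ G.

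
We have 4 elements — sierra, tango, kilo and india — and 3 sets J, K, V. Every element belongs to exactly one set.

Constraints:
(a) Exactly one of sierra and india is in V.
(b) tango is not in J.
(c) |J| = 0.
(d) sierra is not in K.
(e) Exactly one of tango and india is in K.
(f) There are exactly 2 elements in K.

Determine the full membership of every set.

J = {}; K = {india, kilo}; V = {sierra, tango}

From (b): tango ∉ J.
From (d): sierra ∉ K.
(c): J already has 0, so the rest are out.
Only one set left: sierra ∈ V.
(a) (exactly one): india ∉ V.
Only one set left: india ∈ K.
(e) (exactly one): tango ∉ K.
(f): only 2 candidates remain for K, so all are in.
Only one set left: tango ∈ V.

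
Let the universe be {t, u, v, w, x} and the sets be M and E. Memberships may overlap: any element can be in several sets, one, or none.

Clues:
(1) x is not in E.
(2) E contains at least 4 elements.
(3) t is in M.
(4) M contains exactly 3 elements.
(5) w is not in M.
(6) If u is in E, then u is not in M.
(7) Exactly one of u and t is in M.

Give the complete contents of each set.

M = {t, v, x}; E = {t, u, v, w}

From (1): x ∉ E.
From (3): t ∈ M.
From (5): w ∉ M.
(2): only 4 candidates remain for E, so all are in.
(6): u ∉ M.
(4): only 3 candidates remain for M, so all are in.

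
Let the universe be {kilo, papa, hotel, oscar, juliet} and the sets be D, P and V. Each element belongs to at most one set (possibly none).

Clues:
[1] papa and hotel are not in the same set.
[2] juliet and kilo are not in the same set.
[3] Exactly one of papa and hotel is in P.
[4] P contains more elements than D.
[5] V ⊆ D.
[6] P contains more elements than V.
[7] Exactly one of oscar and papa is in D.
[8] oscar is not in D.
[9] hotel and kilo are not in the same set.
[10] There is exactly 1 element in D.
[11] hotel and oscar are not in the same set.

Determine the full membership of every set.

D = {papa}; P = {hotel, juliet}; V = {}

From (8): oscar ∉ D.
(5) contrapositive: oscar ∉ V.
(7) (exactly one): papa ∈ D.
(10): D already has 1, so the rest are out.
(3) (exactly one): hotel ∈ P.
(5) contrapositive: kilo ∉ V.
(5) contrapositive: juliet ∉ V.
(9): kilo ∉ P.
(11): oscar ∉ P.
Suppose juliet ∉ P: no assignment then satisfies all the clues, so juliet ∈ P.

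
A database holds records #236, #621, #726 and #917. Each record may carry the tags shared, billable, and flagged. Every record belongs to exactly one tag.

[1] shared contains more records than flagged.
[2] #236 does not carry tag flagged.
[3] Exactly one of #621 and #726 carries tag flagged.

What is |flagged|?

1

From (2): #236 ∉ flagged.
Suppose #917 ∈ flagged: no assignment then satisfies all the clues, so #917 ∉ flagged.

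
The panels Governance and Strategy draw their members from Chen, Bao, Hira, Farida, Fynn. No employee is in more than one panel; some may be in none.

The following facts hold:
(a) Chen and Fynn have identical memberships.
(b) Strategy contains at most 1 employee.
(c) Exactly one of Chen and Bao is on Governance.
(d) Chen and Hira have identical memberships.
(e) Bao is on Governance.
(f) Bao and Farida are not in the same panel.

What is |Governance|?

1

From (e): Bao ∈ Governance.
(c) (exactly one): Chen ∉ Governance.
(d): Hira matches Chen: Hira ∉ Governance.
(f): Farida ∉ Governance.
(a): Fynn matches Chen: Fynn ∉ Governance.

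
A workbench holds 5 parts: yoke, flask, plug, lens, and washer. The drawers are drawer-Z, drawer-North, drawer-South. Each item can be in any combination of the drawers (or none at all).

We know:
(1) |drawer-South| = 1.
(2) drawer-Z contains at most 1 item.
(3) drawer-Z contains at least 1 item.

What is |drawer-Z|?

1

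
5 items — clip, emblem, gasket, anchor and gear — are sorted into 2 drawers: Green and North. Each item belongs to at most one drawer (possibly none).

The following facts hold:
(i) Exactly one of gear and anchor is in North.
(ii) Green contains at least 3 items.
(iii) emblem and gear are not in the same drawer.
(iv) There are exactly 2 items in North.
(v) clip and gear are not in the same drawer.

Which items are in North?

North = {gasket, gear}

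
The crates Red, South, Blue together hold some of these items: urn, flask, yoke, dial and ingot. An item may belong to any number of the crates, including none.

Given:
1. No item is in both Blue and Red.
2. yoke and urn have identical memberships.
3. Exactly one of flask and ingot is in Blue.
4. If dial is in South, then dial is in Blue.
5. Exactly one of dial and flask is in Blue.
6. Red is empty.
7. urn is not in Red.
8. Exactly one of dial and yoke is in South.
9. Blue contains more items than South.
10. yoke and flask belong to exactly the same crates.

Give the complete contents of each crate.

From (7): urn ∉ Red.
(2): yoke matches urn: yoke ∉ Red.
(6): Red already has 0, so the rest are out.
Suppose urn ∈ South: no assignment then satisfies all the clues, so urn ∉ South.

Red = {}; South = {dial}; Blue = {dial, ingot}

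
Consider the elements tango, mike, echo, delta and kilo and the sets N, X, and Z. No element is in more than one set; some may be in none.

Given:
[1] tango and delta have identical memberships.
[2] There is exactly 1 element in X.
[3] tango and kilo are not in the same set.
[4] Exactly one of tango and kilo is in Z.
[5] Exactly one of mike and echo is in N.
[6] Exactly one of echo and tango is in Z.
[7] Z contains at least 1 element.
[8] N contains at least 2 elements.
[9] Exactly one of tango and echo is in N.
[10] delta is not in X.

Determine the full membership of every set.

N = {echo, kilo}; X = {mike}; Z = {delta, tango}

From (10): delta ∉ X.
(1): tango matches delta: tango ∉ X.
Suppose tango ∈ N: no assignment then satisfies all the clues, so tango ∉ N.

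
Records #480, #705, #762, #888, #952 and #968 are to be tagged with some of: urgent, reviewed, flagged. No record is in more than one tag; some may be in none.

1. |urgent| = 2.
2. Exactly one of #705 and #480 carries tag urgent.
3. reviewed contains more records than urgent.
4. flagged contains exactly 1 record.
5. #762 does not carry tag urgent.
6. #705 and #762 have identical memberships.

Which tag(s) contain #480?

#480: urgent

From (5): #762 ∉ urgent.
(6): #705 matches #762: #705 ∉ urgent.
(2) (exactly one): #480 ∈ urgent.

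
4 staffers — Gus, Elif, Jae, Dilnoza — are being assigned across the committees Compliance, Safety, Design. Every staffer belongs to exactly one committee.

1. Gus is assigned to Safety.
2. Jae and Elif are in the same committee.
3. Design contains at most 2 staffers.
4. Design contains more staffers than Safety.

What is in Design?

Design = {Elif, Jae}

From (1): Gus ∈ Safety.
Suppose Elif ∉ Design: no assignment then satisfies all the clues, so Elif ∈ Design.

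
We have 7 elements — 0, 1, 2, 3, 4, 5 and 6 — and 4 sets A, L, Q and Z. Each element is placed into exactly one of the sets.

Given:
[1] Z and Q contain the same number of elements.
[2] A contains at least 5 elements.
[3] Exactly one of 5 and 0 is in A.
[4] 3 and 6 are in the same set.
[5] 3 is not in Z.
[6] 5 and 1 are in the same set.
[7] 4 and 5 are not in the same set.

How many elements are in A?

From (5): 3 ∉ Z.
(4): 6 matches 3: 6 ∉ Z.
Suppose 1 ∈ Q: no assignment then satisfies all the clues, so 1 ∉ Q.

5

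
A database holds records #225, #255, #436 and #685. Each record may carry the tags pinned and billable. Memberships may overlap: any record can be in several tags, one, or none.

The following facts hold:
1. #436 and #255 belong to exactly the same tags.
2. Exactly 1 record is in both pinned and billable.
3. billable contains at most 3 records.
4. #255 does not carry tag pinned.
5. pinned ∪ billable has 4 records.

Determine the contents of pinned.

pinned = {#225, #685}

From (4): #255 ∉ pinned.
(1): #436 matches #255: #436 ∉ pinned.
Suppose #225 ∉ pinned: no assignment then satisfies all the clues, so #225 ∈ pinned.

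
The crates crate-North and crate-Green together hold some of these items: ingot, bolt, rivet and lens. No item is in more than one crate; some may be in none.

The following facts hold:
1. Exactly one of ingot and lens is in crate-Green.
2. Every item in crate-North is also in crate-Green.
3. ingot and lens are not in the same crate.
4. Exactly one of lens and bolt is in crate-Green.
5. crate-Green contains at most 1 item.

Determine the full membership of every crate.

crate-North = {}; crate-Green = {lens}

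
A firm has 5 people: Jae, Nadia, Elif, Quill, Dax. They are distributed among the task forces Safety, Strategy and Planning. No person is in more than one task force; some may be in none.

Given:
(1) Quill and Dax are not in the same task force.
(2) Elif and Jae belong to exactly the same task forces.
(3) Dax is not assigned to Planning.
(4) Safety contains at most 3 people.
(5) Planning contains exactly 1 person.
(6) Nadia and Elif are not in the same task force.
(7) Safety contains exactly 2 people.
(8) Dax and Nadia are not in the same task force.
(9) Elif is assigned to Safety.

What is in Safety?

Safety = {Elif, Jae}

From (3): Dax ∉ Planning.
From (9): Elif ∈ Safety.
(2): Jae matches Elif: Jae ∈ Safety.
(6): Nadia ∉ Safety.
(7): Safety already has 2, so the rest are out.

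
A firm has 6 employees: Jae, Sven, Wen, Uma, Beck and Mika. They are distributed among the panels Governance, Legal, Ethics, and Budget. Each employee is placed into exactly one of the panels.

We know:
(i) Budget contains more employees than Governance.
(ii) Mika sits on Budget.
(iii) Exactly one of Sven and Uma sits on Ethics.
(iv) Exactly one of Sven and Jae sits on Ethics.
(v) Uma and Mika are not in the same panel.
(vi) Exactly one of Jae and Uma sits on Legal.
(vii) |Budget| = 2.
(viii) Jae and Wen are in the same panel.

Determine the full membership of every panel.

Governance = {Uma}; Legal = {Jae, Wen}; Ethics = {Sven}; Budget = {Beck, Mika}

From (ii): Mika ∈ Budget.
(v): Uma ∉ Budget.
Suppose Jae ∈ Governance: no assignment then satisfies all the clues, so Jae ∉ Governance.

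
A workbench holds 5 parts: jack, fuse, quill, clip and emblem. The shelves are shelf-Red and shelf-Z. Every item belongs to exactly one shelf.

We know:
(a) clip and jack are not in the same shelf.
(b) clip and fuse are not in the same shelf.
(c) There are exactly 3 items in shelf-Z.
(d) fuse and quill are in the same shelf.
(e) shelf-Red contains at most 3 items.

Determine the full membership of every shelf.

shelf-Red = {clip, emblem}; shelf-Z = {fuse, jack, quill}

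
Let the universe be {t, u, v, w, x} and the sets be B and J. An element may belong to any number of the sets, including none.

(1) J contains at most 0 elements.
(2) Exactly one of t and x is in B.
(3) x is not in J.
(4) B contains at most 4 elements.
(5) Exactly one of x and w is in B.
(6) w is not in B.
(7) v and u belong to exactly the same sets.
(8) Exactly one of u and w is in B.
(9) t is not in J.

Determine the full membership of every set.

From (3): x ∉ J.
From (6): w ∉ B.
From (9): t ∉ J.
(1): J already has 0, so the rest are out.
(5) (exactly one): x ∈ B.
(8) (exactly one): u ∈ B.
(2) (exactly one): t ∉ B.
(7): v matches u: v ∈ B.

B = {u, v, x}; J = {}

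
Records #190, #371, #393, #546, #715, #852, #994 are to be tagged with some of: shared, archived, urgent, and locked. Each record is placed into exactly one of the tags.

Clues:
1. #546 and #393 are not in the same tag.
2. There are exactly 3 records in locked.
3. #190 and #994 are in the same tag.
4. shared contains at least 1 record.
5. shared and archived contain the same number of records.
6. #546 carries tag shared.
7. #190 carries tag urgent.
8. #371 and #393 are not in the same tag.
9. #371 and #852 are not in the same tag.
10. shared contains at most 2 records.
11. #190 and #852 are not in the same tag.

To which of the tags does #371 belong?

#371: archived

From (6): #546 ∈ shared.
From (7): #190 ∈ urgent.
(1): #393 ∉ shared.
(3): #994 matches #190: #994 ∉ shared.
(3): #994 matches #190: #994 ∉ archived.
(3): #994 matches #190: #994 ∈ urgent.
(11): #852 ∉ urgent.
Suppose #371 ∈ shared: no assignment then satisfies all the clues, so #371 ∉ shared.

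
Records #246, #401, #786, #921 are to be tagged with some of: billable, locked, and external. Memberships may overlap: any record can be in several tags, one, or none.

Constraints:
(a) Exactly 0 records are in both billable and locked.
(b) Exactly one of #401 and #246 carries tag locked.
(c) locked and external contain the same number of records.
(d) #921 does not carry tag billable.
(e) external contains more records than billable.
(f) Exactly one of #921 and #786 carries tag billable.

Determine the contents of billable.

billable = {#786}

From (d): #921 ∉ billable.
(f) (exactly one): #786 ∈ billable.
Suppose #246 ∈ billable: no assignment then satisfies all the clues, so #246 ∉ billable.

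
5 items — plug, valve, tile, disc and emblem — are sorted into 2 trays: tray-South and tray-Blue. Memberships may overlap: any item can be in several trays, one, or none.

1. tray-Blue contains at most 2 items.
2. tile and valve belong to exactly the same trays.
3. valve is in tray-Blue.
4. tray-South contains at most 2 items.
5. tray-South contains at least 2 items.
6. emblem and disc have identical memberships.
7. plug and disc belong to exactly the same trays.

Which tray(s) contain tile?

From (3): valve ∈ tray-Blue.
(2): tile matches valve: tile ∈ tray-Blue.
(1): tray-Blue already has 2, so the rest are out.
Suppose tile ∉ tray-South: no assignment then satisfies all the clues, so tile ∈ tray-South.

tile: tray-Blue, tray-South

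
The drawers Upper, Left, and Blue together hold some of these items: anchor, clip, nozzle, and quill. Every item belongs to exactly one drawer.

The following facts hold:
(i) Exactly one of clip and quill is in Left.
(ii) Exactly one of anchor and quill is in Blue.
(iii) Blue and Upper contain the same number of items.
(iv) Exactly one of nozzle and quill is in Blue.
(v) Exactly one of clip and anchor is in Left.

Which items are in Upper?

Upper = {anchor}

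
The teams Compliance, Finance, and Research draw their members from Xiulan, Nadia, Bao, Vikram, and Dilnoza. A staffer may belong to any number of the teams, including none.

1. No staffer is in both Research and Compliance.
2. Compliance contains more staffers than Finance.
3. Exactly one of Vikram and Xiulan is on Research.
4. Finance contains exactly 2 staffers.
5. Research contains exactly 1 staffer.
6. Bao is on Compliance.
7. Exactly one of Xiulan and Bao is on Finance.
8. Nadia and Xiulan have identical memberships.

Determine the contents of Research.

Research = {Vikram}

From (6): Bao ∈ Compliance.
(1) (disjoint): Bao ∉ Research.
Suppose Xiulan ∈ Research: no assignment then satisfies all the clues, so Xiulan ∉ Research.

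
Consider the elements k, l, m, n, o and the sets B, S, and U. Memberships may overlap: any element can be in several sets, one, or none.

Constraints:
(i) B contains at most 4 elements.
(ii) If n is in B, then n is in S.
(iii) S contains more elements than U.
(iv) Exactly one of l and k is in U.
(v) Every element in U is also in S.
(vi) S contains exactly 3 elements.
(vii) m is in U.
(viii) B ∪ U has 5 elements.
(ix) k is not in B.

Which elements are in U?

U = {k, m}

From (vii): m ∈ U.
From (ix): k ∉ B.
(v) with m ∈ U: m ∈ S.
Suppose k ∉ U: no assignment then satisfies all the clues, so k ∈ U.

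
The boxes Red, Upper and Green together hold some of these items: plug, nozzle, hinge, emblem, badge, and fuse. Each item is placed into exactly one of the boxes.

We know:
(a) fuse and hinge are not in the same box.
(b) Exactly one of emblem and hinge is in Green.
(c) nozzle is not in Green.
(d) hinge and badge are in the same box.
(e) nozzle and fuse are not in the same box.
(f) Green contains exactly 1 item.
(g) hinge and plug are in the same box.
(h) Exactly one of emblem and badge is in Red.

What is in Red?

Red = {badge, hinge, nozzle, plug}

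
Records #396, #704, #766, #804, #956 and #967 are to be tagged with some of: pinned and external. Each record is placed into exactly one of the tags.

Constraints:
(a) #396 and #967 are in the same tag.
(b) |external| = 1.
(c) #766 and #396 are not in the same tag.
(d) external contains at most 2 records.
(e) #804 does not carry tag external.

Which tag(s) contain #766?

#766: external

From (e): #804 ∉ external.
Only one tag left: #804 ∈ pinned.
Suppose #766 ∈ pinned: no assignment then satisfies all the clues, so #766 ∉ pinned.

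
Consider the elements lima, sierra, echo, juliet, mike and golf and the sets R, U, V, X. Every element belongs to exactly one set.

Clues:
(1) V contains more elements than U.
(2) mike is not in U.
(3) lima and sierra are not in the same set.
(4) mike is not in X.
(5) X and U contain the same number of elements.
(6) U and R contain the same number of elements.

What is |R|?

1

From (2): mike ∉ U.
From (4): mike ∉ X.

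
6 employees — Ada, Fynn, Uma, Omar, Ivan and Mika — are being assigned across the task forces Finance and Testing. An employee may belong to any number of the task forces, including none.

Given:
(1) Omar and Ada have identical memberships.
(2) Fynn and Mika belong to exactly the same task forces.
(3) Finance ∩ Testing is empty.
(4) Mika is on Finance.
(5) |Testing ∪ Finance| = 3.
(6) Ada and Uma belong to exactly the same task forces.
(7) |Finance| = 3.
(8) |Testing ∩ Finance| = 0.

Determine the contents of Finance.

Finance = {Fynn, Ivan, Mika}

From (4): Mika ∈ Finance.
(2): Fynn matches Mika: Fynn ∈ Finance.
(3) (disjoint): Fynn ∉ Testing.
(3) (disjoint): Mika ∉ Testing.
Suppose Ada ∈ Finance: no assignment then satisfies all the clues, so Ada ∉ Finance.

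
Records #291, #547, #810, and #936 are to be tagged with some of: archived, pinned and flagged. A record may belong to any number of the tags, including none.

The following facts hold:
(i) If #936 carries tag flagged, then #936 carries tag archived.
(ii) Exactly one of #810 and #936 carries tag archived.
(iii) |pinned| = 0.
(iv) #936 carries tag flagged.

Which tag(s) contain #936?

#936: archived, flagged

From (iv): #936 ∈ flagged.
(i): #936 ∈ archived.
(ii) (exactly one): #810 ∉ archived.
(iii): pinned already has 0, so the rest are out.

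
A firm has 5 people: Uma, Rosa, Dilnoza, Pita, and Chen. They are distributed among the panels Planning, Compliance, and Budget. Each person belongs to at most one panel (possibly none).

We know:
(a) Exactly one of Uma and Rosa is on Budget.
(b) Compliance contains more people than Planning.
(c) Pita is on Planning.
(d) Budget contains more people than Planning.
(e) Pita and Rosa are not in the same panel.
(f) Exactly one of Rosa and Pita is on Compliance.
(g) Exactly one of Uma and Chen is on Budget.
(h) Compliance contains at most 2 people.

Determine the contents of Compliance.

Compliance = {Chen, Rosa}

From (c): Pita ∈ Planning.
(e): Rosa ∉ Planning.
(f) (exactly one): Rosa ∈ Compliance.
(a) (exactly one): Uma ∈ Budget.
(g) (exactly one): Chen ∉ Budget.
Suppose Dilnoza ∈ Compliance: no assignment then satisfies all the clues, so Dilnoza ∉ Compliance.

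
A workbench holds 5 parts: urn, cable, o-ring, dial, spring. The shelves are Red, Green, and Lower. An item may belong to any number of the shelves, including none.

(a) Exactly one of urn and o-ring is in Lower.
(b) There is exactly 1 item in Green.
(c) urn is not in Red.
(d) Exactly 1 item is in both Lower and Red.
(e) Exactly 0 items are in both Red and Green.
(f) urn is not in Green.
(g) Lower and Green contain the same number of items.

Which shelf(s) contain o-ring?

o-ring: Lower, Red

From (c): urn ∉ Red.
From (f): urn ∉ Green.
Suppose o-ring ∉ Red: no assignment then satisfies all the clues, so o-ring ∈ Red.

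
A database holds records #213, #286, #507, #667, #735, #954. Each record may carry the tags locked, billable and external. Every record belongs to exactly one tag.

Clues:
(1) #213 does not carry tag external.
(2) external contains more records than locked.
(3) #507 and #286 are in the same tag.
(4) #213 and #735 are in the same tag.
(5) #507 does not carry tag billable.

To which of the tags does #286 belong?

#286: external

From (1): #213 ∉ external.
From (5): #507 ∉ billable.
(3): #286 matches #507: #286 ∉ billable.
(4): #735 matches #213: #735 ∉ external.
Suppose #286 ∈ locked: no assignment then satisfies all the clues, so #286 ∉ locked.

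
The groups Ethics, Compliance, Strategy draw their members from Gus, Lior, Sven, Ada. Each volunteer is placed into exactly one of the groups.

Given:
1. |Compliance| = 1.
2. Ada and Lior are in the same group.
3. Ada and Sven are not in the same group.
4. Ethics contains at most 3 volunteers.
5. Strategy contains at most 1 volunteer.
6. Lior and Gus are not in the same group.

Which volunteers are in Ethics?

Ethics = {Ada, Lior}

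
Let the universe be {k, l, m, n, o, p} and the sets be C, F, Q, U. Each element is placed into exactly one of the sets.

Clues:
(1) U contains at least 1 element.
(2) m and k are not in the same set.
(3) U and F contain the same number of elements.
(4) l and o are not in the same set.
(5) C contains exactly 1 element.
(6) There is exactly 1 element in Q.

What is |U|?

2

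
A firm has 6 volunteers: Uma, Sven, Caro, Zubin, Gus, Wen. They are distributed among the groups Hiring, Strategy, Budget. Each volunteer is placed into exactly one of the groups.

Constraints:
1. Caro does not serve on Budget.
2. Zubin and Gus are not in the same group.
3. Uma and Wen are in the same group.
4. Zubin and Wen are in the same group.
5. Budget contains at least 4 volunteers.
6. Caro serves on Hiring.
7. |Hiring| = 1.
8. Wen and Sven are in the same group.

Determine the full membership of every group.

Hiring = {Caro}; Strategy = {Gus}; Budget = {Sven, Uma, Wen, Zubin}

From (1): Caro ∉ Budget.
From (6): Caro ∈ Hiring.
(7): Hiring already has 1, so the rest are out.
Suppose Uma ∈ Strategy: no assignment then satisfies all the clues, so Uma ∉ Strategy.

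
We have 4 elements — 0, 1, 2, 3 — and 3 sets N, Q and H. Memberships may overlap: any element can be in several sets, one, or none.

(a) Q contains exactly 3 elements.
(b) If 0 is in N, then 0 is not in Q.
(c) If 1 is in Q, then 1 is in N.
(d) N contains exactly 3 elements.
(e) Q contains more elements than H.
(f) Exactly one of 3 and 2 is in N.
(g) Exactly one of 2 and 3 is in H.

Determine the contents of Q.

Q = {1, 2, 3}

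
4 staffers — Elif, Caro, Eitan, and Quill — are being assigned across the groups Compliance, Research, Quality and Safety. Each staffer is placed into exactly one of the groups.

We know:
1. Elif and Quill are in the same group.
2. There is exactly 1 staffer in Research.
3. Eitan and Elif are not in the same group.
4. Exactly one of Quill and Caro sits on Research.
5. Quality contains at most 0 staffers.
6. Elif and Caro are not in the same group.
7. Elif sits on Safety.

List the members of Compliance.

Compliance = {Eitan}

From (7): Elif ∈ Safety.
(1): Quill matches Elif: Quill ∉ Compliance.
(1): Quill matches Elif: Quill ∉ Research.
(1): Quill matches Elif: Quill ∉ Quality.
(1): Quill matches Elif: Quill ∈ Safety.
(3): Eitan ∉ Safety.
(4) (exactly one): Caro ∈ Research.
(5): Quality already has 0, so the rest are out.
(2): Research already has 1, so the rest are out.
Only one group left: Eitan ∈ Compliance.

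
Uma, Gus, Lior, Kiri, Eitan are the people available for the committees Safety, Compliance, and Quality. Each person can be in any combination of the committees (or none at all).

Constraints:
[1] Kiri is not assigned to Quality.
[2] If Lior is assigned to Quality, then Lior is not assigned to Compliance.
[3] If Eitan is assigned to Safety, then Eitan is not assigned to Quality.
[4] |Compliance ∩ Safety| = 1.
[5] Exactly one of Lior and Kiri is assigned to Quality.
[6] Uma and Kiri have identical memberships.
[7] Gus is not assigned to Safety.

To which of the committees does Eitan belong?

From (1): Kiri ∉ Quality.
From (7): Gus ∉ Safety.
(5) (exactly one): Lior ∈ Quality.
(6): Uma matches Kiri: Uma ∉ Quality.
(2): Lior ∉ Compliance.
Suppose Eitan ∉ Safety: no assignment then satisfies all the clues, so Eitan ∈ Safety.

Eitan: Compliance, Safety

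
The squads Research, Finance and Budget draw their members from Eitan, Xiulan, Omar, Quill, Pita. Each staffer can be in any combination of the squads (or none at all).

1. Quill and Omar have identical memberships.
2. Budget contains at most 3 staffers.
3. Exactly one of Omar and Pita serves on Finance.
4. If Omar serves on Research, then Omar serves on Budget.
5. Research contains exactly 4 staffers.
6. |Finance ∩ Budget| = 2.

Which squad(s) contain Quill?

Quill: Budget, Finance, Research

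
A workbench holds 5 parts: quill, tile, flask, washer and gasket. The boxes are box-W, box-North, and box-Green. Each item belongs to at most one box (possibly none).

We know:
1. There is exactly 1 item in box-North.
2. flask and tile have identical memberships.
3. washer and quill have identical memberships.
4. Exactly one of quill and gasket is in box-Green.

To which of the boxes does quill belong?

quill: box-Green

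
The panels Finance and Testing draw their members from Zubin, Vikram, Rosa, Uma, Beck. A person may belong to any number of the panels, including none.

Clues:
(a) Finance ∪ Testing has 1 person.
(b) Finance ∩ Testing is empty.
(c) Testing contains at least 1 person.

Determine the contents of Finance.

Finance = {}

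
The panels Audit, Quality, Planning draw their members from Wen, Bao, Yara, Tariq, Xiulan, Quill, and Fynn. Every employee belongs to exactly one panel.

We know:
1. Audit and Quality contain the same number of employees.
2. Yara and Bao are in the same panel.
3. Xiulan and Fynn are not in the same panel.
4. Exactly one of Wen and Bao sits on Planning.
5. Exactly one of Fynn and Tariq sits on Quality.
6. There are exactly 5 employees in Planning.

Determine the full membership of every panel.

Audit = {Wen}; Quality = {Fynn}; Planning = {Bao, Quill, Tariq, Xiulan, Yara}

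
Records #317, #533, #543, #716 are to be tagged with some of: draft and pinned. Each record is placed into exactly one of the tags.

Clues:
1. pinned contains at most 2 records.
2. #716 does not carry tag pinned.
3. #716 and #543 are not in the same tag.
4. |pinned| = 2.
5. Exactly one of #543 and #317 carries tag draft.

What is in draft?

draft = {#317, #716}

From (2): #716 ∉ pinned.
Only one tag left: #716 ∈ draft.
(3): #543 ∉ draft.
(5) (exactly one): #317 ∈ draft.
Only one tag left: #543 ∈ pinned.
(4): only 2 candidates remain for pinned, so all are in.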